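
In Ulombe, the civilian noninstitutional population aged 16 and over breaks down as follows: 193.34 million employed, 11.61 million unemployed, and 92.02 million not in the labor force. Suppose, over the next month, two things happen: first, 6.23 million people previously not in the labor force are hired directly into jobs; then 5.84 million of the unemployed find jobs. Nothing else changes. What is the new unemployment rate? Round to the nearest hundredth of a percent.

Initially, labor force = 193.34 + 11.61 = 204.95 million, so u = 11.61/204.95 = 5.66%.
After the first change, employed and labor force both rise by 6.23; unemployed unchanged → E = 199.57, U = 11.61, labor force = 211.18 million.
After the second change, unemployed falls and employed rises by 5.84; labor force unchanged → E = 205.41, U = 5.77, labor force = 211.18 million.
New unemployment rate = 5.77 / 211.18 = 2.73%.

New unemployment rate ≈ 2.73%.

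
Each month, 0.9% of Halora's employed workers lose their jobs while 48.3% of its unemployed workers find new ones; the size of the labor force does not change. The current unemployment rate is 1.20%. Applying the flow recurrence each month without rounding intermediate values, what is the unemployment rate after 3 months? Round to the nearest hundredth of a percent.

Unemployment rate after three months ≈ 1.75%.

With a fixed labor force, u_{t+1} = u_t + s·(1−u_t) − f·u_t = u_t·(1−s−f) + s.
Here 1−s−f = 0.508 and s = 0.009.
u_1 = 0.012000 × 0.508 + 0.009 = 0.015096.
u_2 = 0.015096 × 0.508 + 0.009 = 0.016669.
u_3 = 0.016669 × 0.508 + 0.009 = 0.017468.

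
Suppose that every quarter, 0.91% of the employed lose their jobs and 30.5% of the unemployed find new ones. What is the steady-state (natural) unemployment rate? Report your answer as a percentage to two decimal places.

At steady state the flows balance: s·E = f·U, so U/(E+U) = s/(s+f).
u* = 0.91 / (0.91 + 30.5) = 0.91 / 31.41 = 2.90%.

Steady-state unemployment rate ≈ 2.90%.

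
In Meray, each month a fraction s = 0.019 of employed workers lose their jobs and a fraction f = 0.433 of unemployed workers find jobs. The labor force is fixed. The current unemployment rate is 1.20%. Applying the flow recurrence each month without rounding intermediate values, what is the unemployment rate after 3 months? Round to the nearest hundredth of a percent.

Unemployment rate after three months ≈ 3.71%.

With a fixed labor force, u_{t+1} = u_t + s·(1−u_t) − f·u_t = u_t·(1−s−f) + s.
Here 1−s−f = 0.548 and s = 0.019.
u_1 = 0.012000 × 0.548 + 0.019 = 0.025576.
u_2 = 0.025576 × 0.548 + 0.019 = 0.033016.
u_3 = 0.033016 × 0.548 + 0.019 = 0.037093.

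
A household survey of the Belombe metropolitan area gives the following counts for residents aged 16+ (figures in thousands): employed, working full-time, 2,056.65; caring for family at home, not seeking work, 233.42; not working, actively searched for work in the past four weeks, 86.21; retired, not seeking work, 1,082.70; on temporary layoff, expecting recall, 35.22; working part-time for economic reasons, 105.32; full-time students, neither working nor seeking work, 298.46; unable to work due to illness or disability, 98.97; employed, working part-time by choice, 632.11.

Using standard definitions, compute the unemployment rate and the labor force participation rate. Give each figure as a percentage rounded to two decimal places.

Unemployment rate ≈ 4.16%; labor force participation rate ≈ 62.98%.

Employed = 2,056.65 + 105.32 + 632.11 = 2,794.08 thousand (anyone who worked, including part-time for economic reasons, counts as employed).
Unemployed = 86.21 + 35.22 = 121.43 thousand (jobless and actively searching, or on temporary layoff).
Labor force = 2,794.08 + 121.43 = 2,915.51 thousand.
Not in labor force = 233.42 + 1,082.70 + 298.46 + 98.97 = 1,713.55 thousand (those not working and not actively searching are outside the labor force).
Civilian working-age population = 2,915.51 + 1,713.55 = 4,629.06 thousand.
Unemployment rate = 121.43 / 2,915.51 = 4.16%.
Labor force participation rate = 2,915.51 / 4,629.06 = 62.98%.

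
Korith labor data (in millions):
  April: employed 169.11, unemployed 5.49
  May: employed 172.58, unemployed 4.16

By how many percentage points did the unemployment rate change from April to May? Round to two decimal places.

The unemployment rate changed by −0.79 percentage points.

April: labor force = 169.11 + 5.49 = 174.60; u = 5.49/174.60 = 3.14%.
May: labor force = 172.58 + 4.16 = 176.74; u = 4.16/176.74 = 2.35%.
Change = 2.35% − 3.14% = −0.79 pp.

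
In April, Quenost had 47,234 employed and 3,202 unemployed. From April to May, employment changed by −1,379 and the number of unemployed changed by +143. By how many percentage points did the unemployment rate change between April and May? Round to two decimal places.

The unemployment rate changed by +0.45 percentage points.

April: labor force = 47,234 + 3,202 = 50,436; u = 3,202/50,436 = 6.35%.
May: labor force = 45,855 + 3,345 = 49,200; u = 3,345/49,200 = 6.80%.
Change = 6.80% − 6.35% = +0.45 pp.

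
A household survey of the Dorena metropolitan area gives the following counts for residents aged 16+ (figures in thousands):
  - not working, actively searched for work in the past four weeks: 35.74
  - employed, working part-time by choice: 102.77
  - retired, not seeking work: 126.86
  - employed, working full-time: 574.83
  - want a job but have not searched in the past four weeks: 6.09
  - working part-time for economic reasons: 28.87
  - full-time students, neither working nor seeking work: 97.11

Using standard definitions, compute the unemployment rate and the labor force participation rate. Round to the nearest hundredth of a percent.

Employed = 102.77 + 574.83 + 28.87 = 706.47 thousand (anyone who worked, including part-time for economic reasons, counts as employed).
Unemployed = 35.74 thousand.
Labor force = 706.47 + 35.74 = 742.21 thousand.
Not in labor force = 126.86 + 6.09 + 97.11 = 230.06 thousand (those not working and not actively searching are outside the labor force — including those who want a job but have given up searching).
Civilian working-age population = 742.21 + 230.06 = 972.27 thousand.
Unemployment rate = 35.74 / 742.21 = 4.82%.
Labor force participation rate = 742.21 / 972.27 = 76.34%.

Unemployment rate ≈ 4.82%; labor force participation rate ≈ 76.34%.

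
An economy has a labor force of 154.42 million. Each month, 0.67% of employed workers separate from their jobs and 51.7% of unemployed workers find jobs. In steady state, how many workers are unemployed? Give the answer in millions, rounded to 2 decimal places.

About 1.98 million are unemployed in steady state.

Steady-state unemployment rate u* = s/(s+f) = 0.67/(0.67+51.7) = 0.012794.
Unemployed = u* × labor force = 0.012794 × 154.42 ≈ 1.98 million.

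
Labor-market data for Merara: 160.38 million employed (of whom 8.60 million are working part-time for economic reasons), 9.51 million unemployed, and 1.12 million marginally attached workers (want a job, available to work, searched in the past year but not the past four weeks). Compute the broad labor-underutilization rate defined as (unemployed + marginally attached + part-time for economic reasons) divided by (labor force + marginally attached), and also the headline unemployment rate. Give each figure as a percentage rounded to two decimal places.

Broad underutilization rate ≈ 11.24%; headline unemployment rate ≈ 5.60%.

Labor force = 160.38 + 9.51 = 169.89 million.
Numerator = 9.51 + 1.12 + 8.60 = 19.23 million.
Denominator = 169.89 + 1.12 = 171.01 million.
Broad rate = 19.23 / 171.01 = 11.24%.
Headline unemployment rate = 9.51 / 169.89 = 5.60%.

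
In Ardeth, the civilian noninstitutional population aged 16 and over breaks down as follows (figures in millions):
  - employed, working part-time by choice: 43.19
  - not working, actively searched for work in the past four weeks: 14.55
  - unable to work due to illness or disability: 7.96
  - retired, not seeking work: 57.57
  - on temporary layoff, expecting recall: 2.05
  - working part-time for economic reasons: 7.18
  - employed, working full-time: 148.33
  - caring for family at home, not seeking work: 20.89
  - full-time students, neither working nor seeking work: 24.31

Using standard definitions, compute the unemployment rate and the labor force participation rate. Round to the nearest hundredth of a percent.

Unemployment rate ≈ 7.71%; labor force participation rate ≈ 66.04%.

Employed = 43.19 + 7.18 + 148.33 = 198.70 million (anyone who worked, including part-time for economic reasons, counts as employed).
Unemployed = 14.55 + 2.05 = 16.60 million (jobless and actively searching, or on temporary layoff).
Labor force = 198.70 + 16.60 = 215.30 million.
Not in labor force = 7.96 + 57.57 + 20.89 + 24.31 = 110.73 million (those not working and not actively searching are outside the labor force).
Civilian working-age population = 215.30 + 110.73 = 326.03 million.
Unemployment rate = 16.60 / 215.30 = 7.71%.
Labor force participation rate = 215.30 / 326.03 = 66.04%.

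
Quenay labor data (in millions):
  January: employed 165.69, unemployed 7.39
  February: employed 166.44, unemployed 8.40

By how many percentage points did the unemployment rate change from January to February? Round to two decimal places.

The unemployment rate changed by +0.53 percentage points.

January: labor force = 165.69 + 7.39 = 173.08; u = 7.39/173.08 = 4.27%.
February: labor force = 166.44 + 8.40 = 174.84; u = 8.40/174.84 = 4.80%.
Change = 4.80% − 4.27% = +0.53 pp.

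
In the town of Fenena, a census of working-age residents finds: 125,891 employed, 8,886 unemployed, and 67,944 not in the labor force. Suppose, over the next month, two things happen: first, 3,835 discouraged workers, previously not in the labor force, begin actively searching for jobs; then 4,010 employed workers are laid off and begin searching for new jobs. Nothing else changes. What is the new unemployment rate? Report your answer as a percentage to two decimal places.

New unemployment rate ≈ 12.07%.

Initially, labor force = 125,891 + 8,886 = 134,777, so u = 8,886/134,777 = 6.59%.
After the first change, unemployed and labor force both rise by 3,835 → E = 125,891, U = 12,721, labor force = 138,612.
After the second change, employed falls and unemployed rises by 4,010; labor force unchanged → E = 121,881, U = 16,731, labor force = 138,612.
New unemployment rate = 16,731 / 138,612 = 12.07%.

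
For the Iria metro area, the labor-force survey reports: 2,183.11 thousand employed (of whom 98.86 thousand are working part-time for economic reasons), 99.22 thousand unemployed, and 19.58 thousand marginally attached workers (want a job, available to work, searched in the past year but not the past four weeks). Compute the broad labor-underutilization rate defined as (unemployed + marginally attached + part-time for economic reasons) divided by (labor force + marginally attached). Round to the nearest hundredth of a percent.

Labor force = 2,183.11 + 99.22 = 2,282.33 thousand.
Numerator = 99.22 + 19.58 + 98.86 = 217.66 thousand.
Denominator = 2,282.33 + 19.58 = 2,301.91 thousand.
Broad rate = 217.66 / 2,301.91 = 9.46%.

Broad underutilization rate ≈ 9.46%.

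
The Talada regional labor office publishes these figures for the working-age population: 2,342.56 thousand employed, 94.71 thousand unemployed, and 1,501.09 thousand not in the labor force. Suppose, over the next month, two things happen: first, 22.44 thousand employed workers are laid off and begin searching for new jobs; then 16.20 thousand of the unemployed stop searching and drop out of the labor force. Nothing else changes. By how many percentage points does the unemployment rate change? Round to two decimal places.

Initially, labor force = 2,342.56 + 94.71 = 2,437.27 thousand, so u = 94.71/2,437.27 = 3.89%.
After the first change, employed falls and unemployed rises by 22.44; labor force unchanged → E = 2,320.12, U = 117.15, labor force = 2,437.27 thousand.
After the second change, unemployed and labor force both fall by 16.20 → E = 2,320.12, U = 100.95, labor force = 2,421.07 thousand.
New unemployment rate = 100.95 / 2,421.07 = 4.17%.
Change = 4.17% − 3.89% = +0.28 percentage points.

The unemployment rate changes by +0.28 percentage points.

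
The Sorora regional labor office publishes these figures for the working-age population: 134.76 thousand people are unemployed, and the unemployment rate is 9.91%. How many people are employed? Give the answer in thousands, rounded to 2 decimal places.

Labor force = U / u = 134.76 / 0.0991 ≈ 1,359.84 thousand.
Employed = labor force − unemployed = 1,359.84 − 134.76 = 1,225.08 thousand.

About 1,225.08 thousand are employed.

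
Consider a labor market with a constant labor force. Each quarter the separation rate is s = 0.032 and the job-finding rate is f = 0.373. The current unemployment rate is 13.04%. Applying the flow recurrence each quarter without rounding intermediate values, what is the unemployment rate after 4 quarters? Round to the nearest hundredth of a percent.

With a fixed labor force, u_{t+1} = u_t + s·(1−u_t) − f·u_t = u_t·(1−s−f) + s.
Here 1−s−f = 0.595 and s = 0.032.
u_1 = 0.130400 × 0.595 + 0.032 = 0.109588.
u_2 = 0.109588 × 0.595 + 0.032 = 0.097205.
u_3 = 0.097205 × 0.595 + 0.032 = 0.089837.
u_4 = 0.089837 × 0.595 + 0.032 = 0.085453.

Unemployment rate after four quarters ≈ 8.55%.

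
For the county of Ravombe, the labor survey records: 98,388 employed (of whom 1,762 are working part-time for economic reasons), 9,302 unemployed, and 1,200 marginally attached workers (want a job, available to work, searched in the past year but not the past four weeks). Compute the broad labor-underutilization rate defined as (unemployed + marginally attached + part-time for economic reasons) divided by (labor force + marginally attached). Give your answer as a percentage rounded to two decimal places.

Broad underutilization rate ≈ 11.26%.

Labor force = 98,388 + 9,302 = 107,690.
Numerator = 9,302 + 1,200 + 1,762 = 12,264.
Denominator = 107,690 + 1,200 = 108,890.
Broad rate = 12,264 / 108,890 = 11.26%.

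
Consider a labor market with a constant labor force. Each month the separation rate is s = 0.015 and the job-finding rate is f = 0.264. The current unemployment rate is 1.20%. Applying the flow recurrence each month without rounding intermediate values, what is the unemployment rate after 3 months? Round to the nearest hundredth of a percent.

With a fixed labor force, u_{t+1} = u_t + s·(1−u_t) − f·u_t = u_t·(1−s−f) + s.
Here 1−s−f = 0.721 and s = 0.015.
u_1 = 0.012000 × 0.721 + 0.015 = 0.023652.
u_2 = 0.023652 × 0.721 + 0.015 = 0.032053.
u_3 = 0.032053 × 0.721 + 0.015 = 0.038110.

Unemployment rate after three months ≈ 3.81%.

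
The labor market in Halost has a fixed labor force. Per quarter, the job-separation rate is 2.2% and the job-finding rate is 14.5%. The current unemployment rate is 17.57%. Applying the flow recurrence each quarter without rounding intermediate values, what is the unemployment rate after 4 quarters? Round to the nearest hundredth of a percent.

Unemployment rate after four quarters ≈ 15.29%.

With a fixed labor force, u_{t+1} = u_t + s·(1−u_t) − f·u_t = u_t·(1−s−f) + s.
Here 1−s−f = 0.833 and s = 0.022.
u_1 = 0.175700 × 0.833 + 0.022 = 0.168358.
u_2 = 0.168358 × 0.833 + 0.022 = 0.162242.
u_3 = 0.162242 × 0.833 + 0.022 = 0.157148.
u_4 = 0.157148 × 0.833 + 0.022 = 0.152904.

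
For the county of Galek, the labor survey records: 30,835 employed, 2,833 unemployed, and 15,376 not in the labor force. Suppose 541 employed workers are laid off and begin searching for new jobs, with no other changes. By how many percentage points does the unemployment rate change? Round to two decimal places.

Initially, labor force = 30,835 + 2,833 = 33,668, so u = 2,833/33,668 = 8.41%.
After the change, employed falls and unemployed rises by 541; labor force unchanged → E = 30,294, U = 3,374, labor force = 33,668.
New unemployment rate = 3,374 / 33,668 = 10.02%.
Change = 10.02% − 8.41% = +1.61 percentage points.

The unemployment rate changes by +1.61 percentage points.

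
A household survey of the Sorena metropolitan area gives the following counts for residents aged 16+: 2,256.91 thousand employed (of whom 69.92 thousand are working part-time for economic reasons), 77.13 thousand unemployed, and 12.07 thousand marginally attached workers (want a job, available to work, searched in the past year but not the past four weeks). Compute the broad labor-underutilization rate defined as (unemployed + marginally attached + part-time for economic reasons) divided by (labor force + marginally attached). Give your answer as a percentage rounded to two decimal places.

Labor force = 2,256.91 + 77.13 = 2,334.04 thousand.
Numerator = 77.13 + 12.07 + 69.92 = 159.12 thousand.
Denominator = 2,334.04 + 12.07 = 2,346.11 thousand.
Broad rate = 159.12 / 2,346.11 = 6.78%.

Broad underutilization rate ≈ 6.78%.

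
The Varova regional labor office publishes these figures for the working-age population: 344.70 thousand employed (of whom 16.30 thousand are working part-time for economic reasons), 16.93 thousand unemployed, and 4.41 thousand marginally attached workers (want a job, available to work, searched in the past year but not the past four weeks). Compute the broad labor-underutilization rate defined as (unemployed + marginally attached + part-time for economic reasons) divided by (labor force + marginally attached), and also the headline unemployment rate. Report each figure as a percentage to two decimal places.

Labor force = 344.70 + 16.93 = 361.63 thousand.
Numerator = 16.93 + 4.41 + 16.30 = 37.64 thousand.
Denominator = 361.63 + 4.41 = 366.04 thousand.
Broad rate = 37.64 / 366.04 = 10.28%.
Headline unemployment rate = 16.93 / 361.63 = 4.68%.

Broad underutilization rate ≈ 10.28%; headline unemployment rate ≈ 4.68%.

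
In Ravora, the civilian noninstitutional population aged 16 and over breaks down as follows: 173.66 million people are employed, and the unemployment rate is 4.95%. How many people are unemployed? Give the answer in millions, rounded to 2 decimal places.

Let U be the number unemployed. The labor force is E + U, and U/(E+U) = 0.0495.
So U = 0.0495 × 173.66 / (1 − 0.0495) = 8.5962 / 0.9505 ≈ 9.04 million.

About 9.04 million are unemployed.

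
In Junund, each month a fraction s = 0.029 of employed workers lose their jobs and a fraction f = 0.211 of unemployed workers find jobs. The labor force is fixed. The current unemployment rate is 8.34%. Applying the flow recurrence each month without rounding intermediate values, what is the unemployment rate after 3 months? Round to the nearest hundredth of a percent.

Unemployment rate after three months ≈ 10.44%.

With a fixed labor force, u_{t+1} = u_t + s·(1−u_t) − f·u_t = u_t·(1−s−f) + s.
Here 1−s−f = 0.760 and s = 0.029.
u_1 = 0.083400 × 0.760 + 0.029 = 0.092384.
u_2 = 0.092384 × 0.760 + 0.029 = 0.099212.
u_3 = 0.099212 × 0.760 + 0.029 = 0.104401.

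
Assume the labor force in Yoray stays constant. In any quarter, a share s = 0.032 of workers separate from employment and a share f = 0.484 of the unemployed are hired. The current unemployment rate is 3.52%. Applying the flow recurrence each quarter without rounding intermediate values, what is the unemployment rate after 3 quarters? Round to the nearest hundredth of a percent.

Unemployment rate after three quarters ≈ 5.90%.

With a fixed labor force, u_{t+1} = u_t + s·(1−u_t) − f·u_t = u_t·(1−s−f) + s.
Here 1−s−f = 0.484 and s = 0.032.
u_1 = 0.035200 × 0.484 + 0.032 = 0.049037.
u_2 = 0.049037 × 0.484 + 0.032 = 0.055734.
u_3 = 0.055734 × 0.484 + 0.032 = 0.058975.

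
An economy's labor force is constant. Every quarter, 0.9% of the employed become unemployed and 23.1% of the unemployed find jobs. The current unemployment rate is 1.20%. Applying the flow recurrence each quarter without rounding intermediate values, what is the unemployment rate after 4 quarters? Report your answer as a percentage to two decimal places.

With a fixed labor force, u_{t+1} = u_t + s·(1−u_t) − f·u_t = u_t·(1−s−f) + s.
Here 1−s−f = 0.760 and s = 0.009.
u_1 = 0.012000 × 0.760 + 0.009 = 0.018120.
u_2 = 0.018120 × 0.760 + 0.009 = 0.022771.
u_3 = 0.022771 × 0.760 + 0.009 = 0.026306.
u_4 = 0.026306 × 0.760 + 0.009 = 0.028993.

Unemployment rate after four quarters ≈ 2.90%.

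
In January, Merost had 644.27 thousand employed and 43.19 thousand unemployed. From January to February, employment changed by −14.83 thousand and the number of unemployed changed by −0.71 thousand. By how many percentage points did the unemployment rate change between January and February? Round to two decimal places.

The unemployment rate changed by +0.04 percentage points.

January: labor force = 644.27 + 43.19 = 687.46; u = 43.19/687.46 = 6.28%.
February: labor force = 629.44 + 42.48 = 671.92; u = 42.48/671.92 = 6.32%.
Change = 6.32% − 6.28% = +0.04 pp.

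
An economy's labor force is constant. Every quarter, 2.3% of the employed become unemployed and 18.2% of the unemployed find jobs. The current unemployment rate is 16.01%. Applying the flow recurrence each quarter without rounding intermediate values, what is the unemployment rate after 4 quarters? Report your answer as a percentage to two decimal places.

With a fixed labor force, u_{t+1} = u_t + s·(1−u_t) − f·u_t = u_t·(1−s−f) + s.
Here 1−s−f = 0.795 and s = 0.023.
u_1 = 0.160100 × 0.795 + 0.023 = 0.150279.
u_2 = 0.150279 × 0.795 + 0.023 = 0.142472.
u_3 = 0.142472 × 0.795 + 0.023 = 0.136265.
u_4 = 0.136265 × 0.795 + 0.023 = 0.131331.

Unemployment rate after four quarters ≈ 13.13%.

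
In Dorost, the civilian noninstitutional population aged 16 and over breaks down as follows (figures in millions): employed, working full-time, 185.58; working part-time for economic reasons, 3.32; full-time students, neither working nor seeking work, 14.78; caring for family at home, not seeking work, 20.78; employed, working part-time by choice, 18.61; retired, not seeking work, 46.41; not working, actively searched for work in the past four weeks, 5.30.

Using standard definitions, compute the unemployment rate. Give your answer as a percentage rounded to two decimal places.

Unemployment rate ≈ 2.49%.

Employed = 185.58 + 3.32 + 18.61 = 207.51 million (anyone who worked, including part-time for economic reasons, counts as employed).
Unemployed = 5.30 million.
Labor force = 207.51 + 5.30 = 212.81 million.
Unemployment rate = 5.30 / 212.81 = 2.49%.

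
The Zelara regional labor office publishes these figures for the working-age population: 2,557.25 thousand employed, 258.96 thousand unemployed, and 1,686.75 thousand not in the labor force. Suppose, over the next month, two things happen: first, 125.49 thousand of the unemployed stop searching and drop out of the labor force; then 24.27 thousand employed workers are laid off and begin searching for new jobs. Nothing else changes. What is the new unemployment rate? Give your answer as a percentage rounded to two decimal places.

Initially, labor force = 2,557.25 + 258.96 = 2,816.21 thousand, so u = 258.96/2,816.21 = 9.20%.
After the first change, unemployed and labor force both fall by 125.49 → E = 2,557.25, U = 133.47, labor force = 2,690.72 thousand.
After the second change, employed falls and unemployed rises by 24.27; labor force unchanged → E = 2,532.98, U = 157.74, labor force = 2,690.72 thousand.
New unemployment rate = 157.74 / 2,690.72 = 5.86%.

New unemployment rate ≈ 5.86%.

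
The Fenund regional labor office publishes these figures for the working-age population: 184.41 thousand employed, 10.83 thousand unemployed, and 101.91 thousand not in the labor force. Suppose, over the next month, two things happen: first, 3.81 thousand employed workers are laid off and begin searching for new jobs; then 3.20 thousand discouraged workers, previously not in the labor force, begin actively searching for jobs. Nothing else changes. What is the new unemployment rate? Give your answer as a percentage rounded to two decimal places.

Initially, labor force = 184.41 + 10.83 = 195.24 thousand, so u = 10.83/195.24 = 5.55%.
After the first change, employed falls and unemployed rises by 3.81; labor force unchanged → E = 180.60, U = 14.64, labor force = 195.24 thousand.
After the second change, unemployed and labor force both rise by 3.20 → E = 180.60, U = 17.84, labor force = 198.44 thousand.
New unemployment rate = 17.84 / 198.44 = 8.99%.

New unemployment rate ≈ 8.99%.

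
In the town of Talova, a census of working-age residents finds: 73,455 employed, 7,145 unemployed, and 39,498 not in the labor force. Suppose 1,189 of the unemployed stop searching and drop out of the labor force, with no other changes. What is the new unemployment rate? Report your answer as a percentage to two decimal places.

Initially, labor force = 73,455 + 7,145 = 80,600, so u = 7,145/80,600 = 8.86%.
After the change, unemployed and labor force both fall by 1,189 → E = 73,455, U = 5,956, labor force = 79,411.
New unemployment rate = 5,956 / 79,411 = 7.50%.

New unemployment rate ≈ 7.50%.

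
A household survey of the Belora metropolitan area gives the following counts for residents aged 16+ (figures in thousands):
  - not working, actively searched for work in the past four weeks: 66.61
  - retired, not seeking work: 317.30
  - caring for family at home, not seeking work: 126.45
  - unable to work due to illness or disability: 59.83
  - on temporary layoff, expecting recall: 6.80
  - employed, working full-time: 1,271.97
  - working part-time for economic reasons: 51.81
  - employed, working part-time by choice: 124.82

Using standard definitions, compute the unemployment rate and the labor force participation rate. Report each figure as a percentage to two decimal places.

Employed = 1,271.97 + 51.81 + 124.82 = 1,448.60 thousand (anyone who worked, including part-time for economic reasons, counts as employed).
Unemployed = 66.61 + 6.80 = 73.41 thousand (jobless and actively searching, or on temporary layoff).
Labor force = 1,448.60 + 73.41 = 1,522.01 thousand.
Not in labor force = 317.30 + 126.45 + 59.83 = 503.58 thousand (those not working and not actively searching are outside the labor force).
Civilian working-age population = 1,522.01 + 503.58 = 2,025.59 thousand.
Unemployment rate = 73.41 / 1,522.01 = 4.82%.
Labor force participation rate = 1,522.01 / 2,025.59 = 75.14%.

Unemployment rate ≈ 4.82%; labor force participation rate ≈ 75.14%.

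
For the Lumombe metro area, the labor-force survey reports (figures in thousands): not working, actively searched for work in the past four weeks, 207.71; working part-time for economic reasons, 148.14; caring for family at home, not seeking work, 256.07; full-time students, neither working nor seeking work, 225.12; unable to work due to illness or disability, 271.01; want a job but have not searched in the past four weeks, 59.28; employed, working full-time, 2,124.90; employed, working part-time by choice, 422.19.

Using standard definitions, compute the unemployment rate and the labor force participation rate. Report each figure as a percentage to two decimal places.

Employed = 148.14 + 2,124.90 + 422.19 = 2,695.23 thousand (anyone who worked, including part-time for economic reasons, counts as employed).
Unemployed = 207.71 thousand.
Labor force = 2,695.23 + 207.71 = 2,902.94 thousand.
Not in labor force = 256.07 + 225.12 + 271.01 + 59.28 = 811.48 thousand (those not working and not actively searching are outside the labor force — including those who want a job but have given up searching).
Civilian working-age population = 2,902.94 + 811.48 = 3,714.42 thousand.
Unemployment rate = 207.71 / 2,902.94 = 7.16%.
Labor force participation rate = 2,902.94 / 3,714.42 = 78.15%.

Unemployment rate ≈ 7.16%; labor force participation rate ≈ 78.15%.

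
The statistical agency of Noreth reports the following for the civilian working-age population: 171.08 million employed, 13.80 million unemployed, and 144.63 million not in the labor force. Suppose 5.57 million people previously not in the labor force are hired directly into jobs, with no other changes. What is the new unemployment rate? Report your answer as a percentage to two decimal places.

New unemployment rate ≈ 7.25%.

Initially, labor force = 171.08 + 13.80 = 184.88 million, so u = 13.80/184.88 = 7.46%.
After the change, employed and labor force both rise by 5.57; unemployed unchanged → E = 176.65, U = 13.80, labor force = 190.45 million.
New unemployment rate = 13.80 / 190.45 = 7.25%.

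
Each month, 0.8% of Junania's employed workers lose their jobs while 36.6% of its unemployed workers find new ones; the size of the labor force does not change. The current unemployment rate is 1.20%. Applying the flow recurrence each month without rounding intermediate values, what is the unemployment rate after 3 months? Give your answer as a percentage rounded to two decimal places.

Unemployment rate after three months ≈ 1.91%.

With a fixed labor force, u_{t+1} = u_t + s·(1−u_t) − f·u_t = u_t·(1−s−f) + s.
Here 1−s−f = 0.626 and s = 0.008.
u_1 = 0.012000 × 0.626 + 0.008 = 0.015512.
u_2 = 0.015512 × 0.626 + 0.008 = 0.017711.
u_3 = 0.017711 × 0.626 + 0.008 = 0.019087.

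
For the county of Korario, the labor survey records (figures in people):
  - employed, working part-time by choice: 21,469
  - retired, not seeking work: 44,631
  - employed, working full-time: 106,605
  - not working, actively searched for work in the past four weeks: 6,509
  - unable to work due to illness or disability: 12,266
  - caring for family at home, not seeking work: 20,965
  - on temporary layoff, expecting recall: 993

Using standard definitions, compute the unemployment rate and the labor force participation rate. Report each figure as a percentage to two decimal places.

Unemployment rate ≈ 5.53%; labor force participation rate ≈ 63.52%.

Employed = 21,469 + 106,605 = 128,074.
Unemployed = 6,509 + 993 = 7,502 (jobless and actively searching, or on temporary layoff).
Labor force = 128,074 + 7,502 = 135,576.
Not in labor force = 44,631 + 12,266 + 20,965 = 77,862 (those not working and not actively searching are outside the labor force).
Civilian working-age population = 135,576 + 77,862 = 213,438.
Unemployment rate = 7,502 / 135,576 = 5.53%.
Labor force participation rate = 135,576 / 213,438 = 63.52%.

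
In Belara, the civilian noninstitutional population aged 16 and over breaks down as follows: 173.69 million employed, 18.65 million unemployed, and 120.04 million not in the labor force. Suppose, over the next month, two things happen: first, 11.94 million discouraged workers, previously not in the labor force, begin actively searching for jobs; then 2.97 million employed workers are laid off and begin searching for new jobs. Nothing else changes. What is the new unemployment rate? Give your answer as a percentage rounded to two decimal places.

New unemployment rate ≈ 16.43%.

Initially, labor force = 173.69 + 18.65 = 192.34 million, so u = 18.65/192.34 = 9.70%.
After the first change, unemployed and labor force both rise by 11.94 → E = 173.69, U = 30.59, labor force = 204.28 million.
After the second change, employed falls and unemployed rises by 2.97; labor force unchanged → E = 170.72, U = 33.56, labor force = 204.28 million.
New unemployment rate = 33.56 / 204.28 = 16.43%.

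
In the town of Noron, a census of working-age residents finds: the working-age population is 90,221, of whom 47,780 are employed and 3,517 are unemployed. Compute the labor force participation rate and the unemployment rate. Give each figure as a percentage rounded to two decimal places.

Labor force = employed + unemployed = 47,780 + 3,517 = 51,297.
Unemployment rate = 3,517 / 51,297 = 6.86%.
Labor force participation rate = 51,297 / 90,221 = 56.86%.

Labor force participation rate ≈ 56.86%; unemployment rate ≈ 6.86%.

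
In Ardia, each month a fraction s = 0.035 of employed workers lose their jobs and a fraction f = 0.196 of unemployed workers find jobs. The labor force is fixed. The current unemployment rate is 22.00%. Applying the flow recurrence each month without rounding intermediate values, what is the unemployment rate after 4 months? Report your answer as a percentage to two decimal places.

With a fixed labor force, u_{t+1} = u_t + s·(1−u_t) − f·u_t = u_t·(1−s−f) + s.
Here 1−s−f = 0.769 and s = 0.035.
u_1 = 0.220000 × 0.769 + 0.035 = 0.204180.
u_2 = 0.204180 × 0.769 + 0.035 = 0.192014.
u_3 = 0.192014 × 0.769 + 0.035 = 0.182659.
u_4 = 0.182659 × 0.769 + 0.035 = 0.175465.

Unemployment rate after four months ≈ 17.55%.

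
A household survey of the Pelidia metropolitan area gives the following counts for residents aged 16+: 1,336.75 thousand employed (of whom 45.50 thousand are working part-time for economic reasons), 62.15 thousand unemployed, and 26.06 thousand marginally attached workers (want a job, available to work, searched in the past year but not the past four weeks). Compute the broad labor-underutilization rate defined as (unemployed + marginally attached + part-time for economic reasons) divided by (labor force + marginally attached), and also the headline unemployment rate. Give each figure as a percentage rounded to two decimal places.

Labor force = 1,336.75 + 62.15 = 1,398.90 thousand.
Numerator = 62.15 + 26.06 + 45.50 = 133.71 thousand.
Denominator = 1,398.90 + 26.06 = 1,424.96 thousand.
Broad rate = 133.71 / 1,424.96 = 9.38%.
Headline unemployment rate = 62.15 / 1,398.90 = 4.44%.

Broad underutilization rate ≈ 9.38%; headline unemployment rate ≈ 4.44%.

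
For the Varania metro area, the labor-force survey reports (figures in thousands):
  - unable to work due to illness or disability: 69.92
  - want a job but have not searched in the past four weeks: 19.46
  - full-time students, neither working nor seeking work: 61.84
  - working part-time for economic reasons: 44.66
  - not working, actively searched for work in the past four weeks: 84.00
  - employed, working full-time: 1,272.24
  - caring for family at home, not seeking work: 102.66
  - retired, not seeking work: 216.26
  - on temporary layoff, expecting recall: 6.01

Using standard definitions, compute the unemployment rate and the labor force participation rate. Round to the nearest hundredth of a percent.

Unemployment rate ≈ 6.40%; labor force participation rate ≈ 74.95%.

Employed = 44.66 + 1,272.24 = 1,316.90 thousand (anyone who worked, including part-time for economic reasons, counts as employed).
Unemployed = 84.00 + 6.01 = 90.01 thousand (jobless and actively searching, or on temporary layoff).
Labor force = 1,316.90 + 90.01 = 1,406.91 thousand.
Not in labor force = 69.92 + 19.46 + 61.84 + 102.66 + 216.26 = 470.14 thousand (those not working and not actively searching are outside the labor force — including those who want a job but have given up searching).
Civilian working-age population = 1,406.91 + 470.14 = 1,877.05 thousand.
Unemployment rate = 90.01 / 1,406.91 = 6.40%.
Labor force participation rate = 1,406.91 / 1,877.05 = 74.95%.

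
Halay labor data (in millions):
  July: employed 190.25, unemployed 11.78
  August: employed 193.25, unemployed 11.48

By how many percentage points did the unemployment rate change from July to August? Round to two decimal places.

The unemployment rate changed by −0.22 percentage points.

July: labor force = 190.25 + 11.78 = 202.03; u = 11.78/202.03 = 5.83%.
August: labor force = 193.25 + 11.48 = 204.73; u = 11.48/204.73 = 5.61%.
Change = 5.61% − 5.83% = −0.22 pp.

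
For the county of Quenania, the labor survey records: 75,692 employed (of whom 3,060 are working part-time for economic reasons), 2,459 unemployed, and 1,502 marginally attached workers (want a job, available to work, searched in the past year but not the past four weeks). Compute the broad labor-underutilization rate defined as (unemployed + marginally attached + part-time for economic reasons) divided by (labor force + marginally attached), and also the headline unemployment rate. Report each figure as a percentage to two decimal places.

Broad underutilization rate ≈ 8.81%; headline unemployment rate ≈ 3.15%.

Labor force = 75,692 + 2,459 = 78,151.
Numerator = 2,459 + 1,502 + 3,060 = 7,021.
Denominator = 78,151 + 1,502 = 79,653.
Broad rate = 7,021 / 79,653 = 8.81%.
Headline unemployment rate = 2,459 / 78,151 = 3.15%.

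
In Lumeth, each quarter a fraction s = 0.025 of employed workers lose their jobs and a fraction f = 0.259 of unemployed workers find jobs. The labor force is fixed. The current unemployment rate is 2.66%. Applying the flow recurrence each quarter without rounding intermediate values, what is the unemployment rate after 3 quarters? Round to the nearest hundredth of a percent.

With a fixed labor force, u_{t+1} = u_t + s·(1−u_t) − f·u_t = u_t·(1−s−f) + s.
Here 1−s−f = 0.716 and s = 0.025.
u_1 = 0.026600 × 0.716 + 0.025 = 0.044046.
u_2 = 0.044046 × 0.716 + 0.025 = 0.056537.
u_3 = 0.056537 × 0.716 + 0.025 = 0.065480.

Unemployment rate after three quarters ≈ 6.55%.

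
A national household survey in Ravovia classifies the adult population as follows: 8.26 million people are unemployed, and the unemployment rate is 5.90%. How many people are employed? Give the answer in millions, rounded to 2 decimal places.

About 131.74 million are employed.

Labor force = U / u = 8.26 / 0.0590 ≈ 140.00 million.
Employed = labor force − unemployed = 140.00 − 8.26 = 131.74 million.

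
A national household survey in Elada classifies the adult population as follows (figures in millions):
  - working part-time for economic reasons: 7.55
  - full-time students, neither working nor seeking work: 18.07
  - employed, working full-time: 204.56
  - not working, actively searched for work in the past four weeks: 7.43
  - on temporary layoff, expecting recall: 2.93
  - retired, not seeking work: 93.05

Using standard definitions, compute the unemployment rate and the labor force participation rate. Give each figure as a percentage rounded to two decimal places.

Unemployment rate ≈ 4.66%; labor force participation rate ≈ 66.69%.

Employed = 7.55 + 204.56 = 212.11 million (anyone who worked, including part-time for economic reasons, counts as employed).
Unemployed = 7.43 + 2.93 = 10.36 million (jobless and actively searching, or on temporary layoff).
Labor force = 212.11 + 10.36 = 222.47 million.
Not in labor force = 18.07 + 93.05 = 111.12 million (those not working and not actively searching are outside the labor force).
Civilian working-age population = 222.47 + 111.12 = 333.59 million.
Unemployment rate = 10.36 / 222.47 = 4.66%.
Labor force participation rate = 222.47 / 333.59 = 66.69%.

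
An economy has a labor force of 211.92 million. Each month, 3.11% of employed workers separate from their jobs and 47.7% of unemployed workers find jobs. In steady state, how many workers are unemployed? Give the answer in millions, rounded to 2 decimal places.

Steady-state unemployment rate u* = s/(s+f) = 3.11/(3.11+47.7) = 0.061208.
Unemployed = u* × labor force = 0.061208 × 211.92 ≈ 12.97 million.

About 12.97 million are unemployed in steady state.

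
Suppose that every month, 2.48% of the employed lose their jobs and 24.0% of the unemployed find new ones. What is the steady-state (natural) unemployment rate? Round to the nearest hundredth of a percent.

Steady-state unemployment rate ≈ 9.37%.

At steady state the flows balance: s·E = f·U, so U/(E+U) = s/(s+f).
u* = 2.48 / (2.48 + 24.0) = 2.48 / 26.48 = 9.37%.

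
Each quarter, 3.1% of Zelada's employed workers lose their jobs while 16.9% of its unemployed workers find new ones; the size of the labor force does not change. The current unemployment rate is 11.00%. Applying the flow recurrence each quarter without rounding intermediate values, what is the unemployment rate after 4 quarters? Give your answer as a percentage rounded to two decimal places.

With a fixed labor force, u_{t+1} = u_t + s·(1−u_t) − f·u_t = u_t·(1−s−f) + s.
Here 1−s−f = 0.800 and s = 0.031.
u_1 = 0.110000 × 0.800 + 0.031 = 0.119000.
u_2 = 0.119000 × 0.800 + 0.031 = 0.126200.
u_3 = 0.126200 × 0.800 + 0.031 = 0.131960.
u_4 = 0.131960 × 0.800 + 0.031 = 0.136568.

Unemployment rate after four quarters ≈ 13.66%.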